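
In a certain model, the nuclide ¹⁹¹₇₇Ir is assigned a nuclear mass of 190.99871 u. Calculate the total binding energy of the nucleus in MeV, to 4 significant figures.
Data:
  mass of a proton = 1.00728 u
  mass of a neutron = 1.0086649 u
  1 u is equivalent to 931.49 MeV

1443 MeV

Σm = 77·m_p + 114·m_n = 77.56056 + 114.9877986 = 192.5483586 u
The mass defect is 192.5483586 − 190.99871 = 1.5496486 u.
Converting to energy: 1.5496486 u × 931.49 MeV/u = 1443.48 MeV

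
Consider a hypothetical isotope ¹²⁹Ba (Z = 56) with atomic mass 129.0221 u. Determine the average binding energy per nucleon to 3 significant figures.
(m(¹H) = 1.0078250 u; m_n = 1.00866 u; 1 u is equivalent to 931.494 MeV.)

7.57 MeV/nucleon

With 56 protons and 73 neutrons (A = 129):
Mass of separated nucleons = 56(1.0078250) + 73(1.00866) = 56.4382000 + 73.63218 = 130.0703800 u
Mass defect Δm = 130.0703800 − 129.0221 = 1.0482800 u
Binding energy = Δm·c² = 1.0482800 × 931.494 MeV/u = 976.467 MeV
Dividing by A = 129 gives 7.570 MeV per nucleon.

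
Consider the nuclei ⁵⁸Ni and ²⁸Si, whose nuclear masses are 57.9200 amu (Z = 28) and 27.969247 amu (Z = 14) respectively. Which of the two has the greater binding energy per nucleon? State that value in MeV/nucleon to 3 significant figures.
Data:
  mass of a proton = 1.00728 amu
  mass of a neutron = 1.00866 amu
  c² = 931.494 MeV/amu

⁵⁸Ni; 8.73 MeV/nucleon

⁵⁸Ni: Σm = 28(1.00728) + 30(1.00866) = 58.46364 amu; Δm = 0.54364 amu; E_B = 506.40 MeV; E_B/A = 8.731 MeV
²⁸Si: Σm = 14(1.00728) + 14(1.00866) = 28.22316 amu; Δm = 0.253913 amu; E_B = 236.52 MeV; E_B/A = 8.447 MeV
⁵⁸Ni has the higher binding energy per nucleon, so it is the more tightly bound nucleus.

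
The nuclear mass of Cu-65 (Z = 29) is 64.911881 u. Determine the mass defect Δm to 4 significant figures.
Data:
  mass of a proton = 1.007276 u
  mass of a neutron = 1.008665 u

0.6111 u

Z = 29, so N = A − Z = 65 − 29 = 36.
Total constituent mass: 29 × 1.007276 + 36 × 1.008665 = 65.522944 u
Δm = 65.522944 − 64.911881 = 0.611063 u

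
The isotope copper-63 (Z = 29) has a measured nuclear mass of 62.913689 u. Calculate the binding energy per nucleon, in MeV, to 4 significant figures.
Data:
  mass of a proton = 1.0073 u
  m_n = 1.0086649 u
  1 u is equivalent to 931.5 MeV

Z = 29, so N = A − Z = 63 − 29 = 34.
Σm = 29·m_p + 34·m_n = 29.2117 + 34.2946066 = 63.5063066 u
Mass defect Δm = 63.5063066 − 62.913689 = 0.5926176 u
E_B = 0.5926176 × 931.5 = 552.023 MeV
Per nucleon: 552.023 / 63 = 8.762 MeV

8.762 MeV/nucleon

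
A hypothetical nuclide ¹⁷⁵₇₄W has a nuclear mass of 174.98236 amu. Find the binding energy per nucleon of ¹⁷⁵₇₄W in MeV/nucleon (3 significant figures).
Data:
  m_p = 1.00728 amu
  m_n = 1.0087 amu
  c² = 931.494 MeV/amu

7.64 MeV/nucleon

With 74 protons and 101 neutrons (A = 175):
Total constituent mass: 74 × 1.00728 + 101 × 1.0087 = 176.41742 amu
Δm = 176.41742 − 174.98236 = 1.43506 amu
Converting to energy: 1.43506 amu × 931.494 MeV/amu = 1336.75 MeV
Dividing by A = 175 gives 7.639 MeV per nucleon.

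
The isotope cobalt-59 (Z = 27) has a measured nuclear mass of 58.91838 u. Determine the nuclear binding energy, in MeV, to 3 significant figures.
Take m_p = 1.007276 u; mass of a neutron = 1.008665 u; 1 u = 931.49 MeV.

517 MeV

The nucleus contains 27 protons and 59 − 27 = 32 neutrons.
Mass of separated nucleons = 27(1.007276) + 32(1.008665) = 27.196452 + 32.277280 = 59.473732 u
Δm = 59.473732 − 58.91838 = 0.555352 u
Converting to energy: 0.555352 u × 931.49 MeV/u = 517.305 MeV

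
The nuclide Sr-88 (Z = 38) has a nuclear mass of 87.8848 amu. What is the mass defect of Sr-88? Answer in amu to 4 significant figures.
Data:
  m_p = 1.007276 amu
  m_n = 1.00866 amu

0.8247 amu

Z = 38, so N = A − Z = 88 − 38 = 50.
Mass of separated nucleons = 38(1.007276) + 50(1.00866) = 38.276488 + 50.43300 = 88.709488 amu
The mass defect is 88.709488 − 87.8848 = 0.824688 amu.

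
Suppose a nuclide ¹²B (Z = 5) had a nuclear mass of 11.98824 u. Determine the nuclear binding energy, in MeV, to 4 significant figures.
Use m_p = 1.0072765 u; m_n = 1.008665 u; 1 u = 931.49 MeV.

With 5 protons and 7 neutrons (A = 12):
Total constituent mass: 5 × 1.0072765 + 7 × 1.008665 = 12.0970375 u
Δm = 12.0970375 − 11.98824 = 0.1087975 u
Binding energy = Δm·c² = 0.1087975 × 931.49 MeV/u = 101.344 MeV

101.3 MeV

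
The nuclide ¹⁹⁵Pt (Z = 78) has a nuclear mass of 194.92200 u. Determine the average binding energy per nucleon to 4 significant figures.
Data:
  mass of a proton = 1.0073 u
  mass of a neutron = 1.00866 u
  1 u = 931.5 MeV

The nucleus contains 78 protons and 195 − 78 = 117 neutrons.
Mass of separated nucleons = 78(1.0073) + 117(1.00866) = 78.5694 + 118.01322 = 196.58262 u
The mass defect is 196.58262 − 194.92200 = 1.66062 u.
E_B = 1.66062 × 931.5 = 1546.87 MeV
Dividing by A = 195 gives 7.933 MeV per nucleon.

7.933 MeV/nucleon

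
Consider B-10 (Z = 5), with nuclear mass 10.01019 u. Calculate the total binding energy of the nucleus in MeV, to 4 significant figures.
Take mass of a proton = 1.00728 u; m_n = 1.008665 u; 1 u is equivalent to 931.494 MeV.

64.77 MeV

With 5 protons and 5 neutrons (A = 10):
Mass of separated nucleons = 5(1.00728) + 5(1.008665) = 5.03640 + 5.043325 = 10.079725 u
Mass defect Δm = 10.079725 − 10.01019 = 0.069535 u
E_B = 0.069535 × 931.494 = 64.7714 MeV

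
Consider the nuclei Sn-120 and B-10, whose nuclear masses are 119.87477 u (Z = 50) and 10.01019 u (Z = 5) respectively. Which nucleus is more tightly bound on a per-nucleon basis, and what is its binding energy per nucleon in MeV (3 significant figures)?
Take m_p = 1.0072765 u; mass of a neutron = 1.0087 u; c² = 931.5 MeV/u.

Sn-120; 8.52 MeV/nucleon

Sn-120: Σm = 50(1.0072765) + 70(1.0087) = 120.9728250 u; Δm = 1.0980550 u; E_B = 1022.84 MeV; E_B/A = 8.524 MeV
B-10: Σm = 5(1.0072765) + 5(1.0087) = 10.0798825 u; Δm = 0.0696925 u; E_B = 64.919 MeV; E_B/A = 6.492 MeV
Sn-120 has the higher binding energy per nucleon, so it is the more tightly bound nucleus.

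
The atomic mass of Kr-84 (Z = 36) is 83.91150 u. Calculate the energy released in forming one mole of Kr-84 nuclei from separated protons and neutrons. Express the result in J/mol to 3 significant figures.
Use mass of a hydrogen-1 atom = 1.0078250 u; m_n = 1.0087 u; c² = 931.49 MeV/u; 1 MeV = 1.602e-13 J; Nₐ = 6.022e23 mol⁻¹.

7.08e+13 J/mol

Mass of separated nucleons = 36(1.0078250) + 48(1.0087) = 36.2817000 + 48.4176 = 84.6993000 u
Δm = 84.6993000 − 83.91150 = 0.7878000 u
E_B = 0.7878000 × 931.49 = 733.828 MeV
Per nucleus in joules: 733.828 MeV × 1.602e-13 J/MeV = 1.1756e-10 J
Per mole: 1.1756e-10 J × 6.022e23 mol⁻¹ = 7.0795e+13 J/mol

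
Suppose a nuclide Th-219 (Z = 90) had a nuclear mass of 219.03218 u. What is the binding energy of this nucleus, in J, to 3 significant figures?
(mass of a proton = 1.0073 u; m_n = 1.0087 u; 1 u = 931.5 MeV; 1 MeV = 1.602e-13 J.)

The nucleus contains 90 protons and 219 − 90 = 129 neutrons.
Mass of separated nucleons = 90(1.0073) + 129(1.0087) = 90.6570 + 130.1223 = 220.7793 u
Mass defect Δm = 220.7793 − 219.03218 = 1.74712 u
Binding energy = Δm·c² = 1.74712 × 931.5 MeV/u = 1627.44 MeV
In joules: 1627.44 MeV × 1.602e-13 J/MeV = 2.6072e-10 J

2.61e-10 J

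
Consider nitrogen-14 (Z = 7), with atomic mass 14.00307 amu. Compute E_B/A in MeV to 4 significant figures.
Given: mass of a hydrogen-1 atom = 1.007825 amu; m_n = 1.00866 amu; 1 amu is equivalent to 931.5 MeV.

Z = 7, so N = A − Z = 14 − 7 = 7.
Total constituent mass: 7 × 1.007825 + 7 × 1.00866 = 14.115395 amu
Δm = 14.115395 − 14.00307 = 0.112325 amu
E_B = 0.112325 × 931.5 = 104.631 MeV
Dividing by A = 14 gives 7.474 MeV per nucleon.

7.474 MeV/nucleon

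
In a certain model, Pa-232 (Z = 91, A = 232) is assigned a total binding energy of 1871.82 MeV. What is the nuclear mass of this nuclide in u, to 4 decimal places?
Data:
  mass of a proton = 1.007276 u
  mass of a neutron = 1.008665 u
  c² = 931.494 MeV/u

231.8744 u

Mass defect = 1871.82 MeV / (931.494 MeV/u) = 2.009482 u
Constituent mass = 91(1.007276) + 141(1.008665) = 233.883881 u
Nuclear mass = 233.883881 − 2.009482 = 231.874399 u ≈ 231.8744 u (to 4 decimal places)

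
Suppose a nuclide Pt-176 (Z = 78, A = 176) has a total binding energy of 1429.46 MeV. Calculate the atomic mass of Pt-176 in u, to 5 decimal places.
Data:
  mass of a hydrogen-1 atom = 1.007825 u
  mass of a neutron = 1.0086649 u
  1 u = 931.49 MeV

175.92492 u

Mass defect = 1429.46 MeV / (931.49 MeV/u) = 1.5345951 u
Constituent mass = 78(1.007825) + 98(1.0086649) = 177.4595102 u
Atomic mass = 177.4595102 − 1.5345951 = 175.9249151 u ≈ 175.92492 u (to 5 decimal places)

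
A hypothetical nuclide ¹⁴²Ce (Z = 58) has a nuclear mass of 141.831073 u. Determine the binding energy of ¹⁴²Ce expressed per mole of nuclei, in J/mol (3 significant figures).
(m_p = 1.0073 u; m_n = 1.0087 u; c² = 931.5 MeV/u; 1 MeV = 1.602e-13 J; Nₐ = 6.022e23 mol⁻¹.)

1.19e+14 J/mol

The nucleus contains 58 protons and 142 − 58 = 84 neutrons.
Mass of separated nucleons = 58(1.0073) + 84(1.0087) = 58.4234 + 84.7308 = 143.1542 u
Δm = 143.1542 − 141.831073 = 1.323127 u
Converting to energy: 1.323127 u × 931.5 MeV/u = 1232.49 MeV
Per nucleus in joules: 1232.49 MeV × 1.602e-13 J/MeV = 1.9744e-10 J
Per mole: 1.9744e-10 J × 6.022e23 mol⁻¹ = 1.1890e+14 J/mol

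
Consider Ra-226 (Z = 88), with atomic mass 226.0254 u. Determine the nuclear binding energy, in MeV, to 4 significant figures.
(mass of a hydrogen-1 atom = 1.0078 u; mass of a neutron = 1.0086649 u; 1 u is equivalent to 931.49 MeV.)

Total constituent mass: 88 × 1.0078 + 138 × 1.0086649 = 227.8821562 u
The mass defect is 227.8821562 − 226.0254 = 1.8567562 u.
Converting to energy: 1.8567562 u × 931.49 MeV/u = 1729.55 MeV

1730 MeV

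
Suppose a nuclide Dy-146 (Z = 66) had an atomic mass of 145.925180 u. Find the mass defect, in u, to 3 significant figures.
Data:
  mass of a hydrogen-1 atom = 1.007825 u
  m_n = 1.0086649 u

1.28 u

With 66 protons and 80 neutrons (A = 146):
Mass of separated nucleons = 66(1.007825) + 80(1.0086649) = 66.516450 + 80.6931920 = 147.2096420 u
Mass defect Δm = 147.2096420 − 145.925180 = 1.2844620 u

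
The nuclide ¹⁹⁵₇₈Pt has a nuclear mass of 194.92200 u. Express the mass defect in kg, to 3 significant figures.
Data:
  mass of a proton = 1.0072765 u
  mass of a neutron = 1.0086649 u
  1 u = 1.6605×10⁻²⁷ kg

Total constituent mass: 78 × 1.0072765 + 117 × 1.0086649 = 196.5813603 u
Δm = 196.5813603 − 194.92200 = 1.6593603 u
In SI units: 1.6593603 u × 1.6605×10⁻²⁷ kg/u = 2.7554e-27 kg

2.76e-27 kg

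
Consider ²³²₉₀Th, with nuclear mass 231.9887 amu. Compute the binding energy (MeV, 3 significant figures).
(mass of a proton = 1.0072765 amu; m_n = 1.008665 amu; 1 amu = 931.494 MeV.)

Total constituent mass: 90 × 1.0072765 + 142 × 1.008665 = 233.8853150 amu
Mass defect Δm = 233.8853150 − 231.9887 = 1.8966150 amu
E_B = 1.8966150 × 931.494 = 1766.69 MeV

1770 MeV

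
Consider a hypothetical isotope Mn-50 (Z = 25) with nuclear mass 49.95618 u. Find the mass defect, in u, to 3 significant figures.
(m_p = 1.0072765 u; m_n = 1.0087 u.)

The nucleus contains 25 protons and 50 − 25 = 25 neutrons.
Σm = 25·m_p + 25·m_n = 25.1819125 + 25.2175 = 50.3994125 u
The mass defect is 50.3994125 − 49.95618 = 0.4432325 u.

0.443 u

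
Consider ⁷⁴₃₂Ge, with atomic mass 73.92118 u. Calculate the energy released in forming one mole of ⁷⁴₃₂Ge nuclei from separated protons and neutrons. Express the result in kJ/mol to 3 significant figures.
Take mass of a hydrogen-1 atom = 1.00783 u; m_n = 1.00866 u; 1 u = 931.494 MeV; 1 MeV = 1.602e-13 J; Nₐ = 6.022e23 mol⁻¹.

6.23e+10 kJ/mol

Σm = 32·m(¹H) + 42·m_n = 32.25056 + 42.36372 = 74.61428 u
Mass defect Δm = 74.61428 − 73.92118 = 0.69310 u
Binding energy = Δm·c² = 0.69310 × 931.494 MeV/u = 645.618 MeV
Per nucleus in joules: 645.618 MeV × 1.602e-13 J/MeV = 1.0343e-10 J
Per mole: 1.0343e-10 J × 6.022e23 mol⁻¹ = 6.2286e+13 J/mol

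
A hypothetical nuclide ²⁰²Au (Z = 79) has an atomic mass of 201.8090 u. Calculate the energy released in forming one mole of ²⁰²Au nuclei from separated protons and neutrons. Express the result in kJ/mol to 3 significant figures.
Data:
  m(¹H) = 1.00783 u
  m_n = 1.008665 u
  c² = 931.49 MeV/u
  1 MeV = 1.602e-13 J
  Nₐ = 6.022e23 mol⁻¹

1.69e+11 kJ/mol

With 79 protons and 123 neutrons (A = 202):
Σm = 79·m(¹H) + 123·m_n = 79.61857 + 124.065795 = 203.684365 u
Mass defect Δm = 203.684365 − 201.8090 = 1.875365 u
Binding energy = Δm·c² = 1.875365 × 931.49 MeV/u = 1746.88 MeV
Per nucleus in joules: 1746.88 MeV × 1.602e-13 J/MeV = 2.7985e-10 J
Per mole: 2.7985e-10 J × 6.022e23 mol⁻¹ = 1.6853e+14 J/mol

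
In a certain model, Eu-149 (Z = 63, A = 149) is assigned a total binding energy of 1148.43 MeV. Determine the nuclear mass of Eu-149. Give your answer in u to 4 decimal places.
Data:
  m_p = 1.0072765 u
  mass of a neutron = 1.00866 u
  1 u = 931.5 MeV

148.9703 u

Mass defect = 1148.43 MeV / (931.5 MeV/u) = 1.232882 u
Constituent mass = 63(1.0072765) + 86(1.00866) = 150.2031795 u
Nuclear mass = 150.2031795 − 1.232882 = 148.9702975 u ≈ 148.9703 u (to 4 decimal places)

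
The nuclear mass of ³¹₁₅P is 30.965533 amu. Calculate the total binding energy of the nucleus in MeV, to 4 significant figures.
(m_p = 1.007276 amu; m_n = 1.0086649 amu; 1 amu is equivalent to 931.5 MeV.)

262.9 MeV

Z = 15, so N = A − Z = 31 − 15 = 16.
Mass of separated nucleons = 15(1.007276) + 16(1.0086649) = 15.109140 + 16.1386384 = 31.2477784 amu
Δm = 31.2477784 − 30.965533 = 0.2822454 amu
Converting to energy: 0.2822454 amu × 931.5 MeV/amu = 262.912 MeV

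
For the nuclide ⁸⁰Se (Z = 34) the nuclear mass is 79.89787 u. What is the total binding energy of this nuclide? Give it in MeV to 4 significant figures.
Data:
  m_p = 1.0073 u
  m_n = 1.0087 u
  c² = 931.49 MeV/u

699.1 MeV

The nucleus contains 34 protons and 80 − 34 = 46 neutrons.
Total constituent mass: 34 × 1.0073 + 46 × 1.0087 = 80.6484 u
Mass defect Δm = 80.6484 − 79.89787 = 0.75053 u
E_B = 0.75053 × 931.49 = 699.111 MeV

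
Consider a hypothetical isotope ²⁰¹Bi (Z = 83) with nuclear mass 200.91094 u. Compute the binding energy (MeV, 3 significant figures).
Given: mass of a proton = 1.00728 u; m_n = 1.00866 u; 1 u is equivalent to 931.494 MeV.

Σm = 83·m_p + 118·m_n = 83.60424 + 119.02188 = 202.62612 u
Δm = 202.62612 − 200.91094 = 1.71518 u
Binding energy = Δm·c² = 1.71518 × 931.494 MeV/u = 1597.68 MeV

1600 MeV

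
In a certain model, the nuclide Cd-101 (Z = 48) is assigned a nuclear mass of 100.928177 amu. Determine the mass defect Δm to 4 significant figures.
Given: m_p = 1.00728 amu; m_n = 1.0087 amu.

Mass of separated nucleons = 48(1.00728) + 53(1.0087) = 48.34944 + 53.4611 = 101.81054 amu
Mass defect Δm = 101.81054 − 100.928177 = 0.882363 amu

0.8824 amu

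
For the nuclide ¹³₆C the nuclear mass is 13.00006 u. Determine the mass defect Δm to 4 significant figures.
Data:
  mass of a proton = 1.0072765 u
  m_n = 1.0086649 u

Z = 6, so N = A − Z = 13 − 6 = 7.
Σm = 6·m_p + 7·m_n = 6.0436590 + 7.0606543 = 13.1043133 u
Mass defect Δm = 13.1043133 − 13.00006 = 0.1042533 u

0.1043 u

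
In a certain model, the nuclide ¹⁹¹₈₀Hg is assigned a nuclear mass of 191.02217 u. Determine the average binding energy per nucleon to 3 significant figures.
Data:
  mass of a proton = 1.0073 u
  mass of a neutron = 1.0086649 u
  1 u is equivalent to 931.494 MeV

Z = 80, so N = A − Z = 191 − 80 = 111.
Total constituent mass: 80 × 1.0073 + 111 × 1.0086649 = 192.5458039 u
Δm = 192.5458039 − 191.02217 = 1.5236339 u
Converting to energy: 1.5236339 u × 931.494 MeV/u = 1419.26 MeV
Dividing by A = 191 gives 7.431 MeV per nucleon.

7.43 MeV/nucleon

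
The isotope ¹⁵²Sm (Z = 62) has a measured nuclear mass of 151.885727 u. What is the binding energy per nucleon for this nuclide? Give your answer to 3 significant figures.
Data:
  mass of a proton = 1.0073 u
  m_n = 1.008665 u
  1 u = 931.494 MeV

8.25 MeV/nucleon

Total constituent mass: 62 × 1.0073 + 90 × 1.008665 = 153.232450 u
Mass defect Δm = 153.232450 − 151.885727 = 1.346723 u
E_B = 1.346723 × 931.494 = 1254.46 MeV
BE/A = 1254.46 MeV / 152 = 8.253 MeV/nucleon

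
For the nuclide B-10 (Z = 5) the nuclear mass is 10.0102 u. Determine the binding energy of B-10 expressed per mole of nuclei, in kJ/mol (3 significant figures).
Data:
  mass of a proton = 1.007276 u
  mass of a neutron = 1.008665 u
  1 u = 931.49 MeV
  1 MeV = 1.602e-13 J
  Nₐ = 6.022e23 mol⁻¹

Z = 5, so N = A − Z = 10 − 5 = 5.
Mass of separated nucleons = 5(1.007276) + 5(1.008665) = 5.036380 + 5.043325 = 10.079705 u
Δm = 10.079705 − 10.0102 = 0.069505 u
E_B = 0.069505 × 931.49 = 64.7432 MeV
Per nucleus in joules: 64.7432 MeV × 1.602e-13 J/MeV = 1.0372e-11 J
Per mole: 1.0372e-11 J × 6.022e23 mol⁻¹ = 6.2460e+12 J/mol

6.25e+09 kJ/mol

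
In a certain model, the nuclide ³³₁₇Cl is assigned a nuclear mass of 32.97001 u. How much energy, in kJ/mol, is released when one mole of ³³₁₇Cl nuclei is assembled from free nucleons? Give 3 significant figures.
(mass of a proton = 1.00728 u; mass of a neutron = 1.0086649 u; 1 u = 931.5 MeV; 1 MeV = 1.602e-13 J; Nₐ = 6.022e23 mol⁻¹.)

2.63e+10 kJ/mol

The nucleus contains 17 protons and 33 − 17 = 16 neutrons.
Σm = 17·m_p + 16·m_n = 17.12376 + 16.1386384 = 33.2623984 u
The mass defect is 33.2623984 − 32.97001 = 0.2923884 u.
E_B = 0.2923884 × 931.5 = 272.360 MeV
Per nucleus in joules: 272.360 MeV × 1.602e-13 J/MeV = 4.3632e-11 J
Per mole: 4.3632e-11 J × 6.022e23 mol⁻¹ = 2.6275e+13 J/mol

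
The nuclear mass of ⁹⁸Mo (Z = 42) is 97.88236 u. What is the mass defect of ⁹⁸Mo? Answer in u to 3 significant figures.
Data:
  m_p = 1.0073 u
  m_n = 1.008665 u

The nucleus contains 42 protons and 98 − 42 = 56 neutrons.
Mass of separated nucleons = 42(1.0073) + 56(1.008665) = 42.3066 + 56.485240 = 98.791840 u
Δm = 98.791840 − 97.88236 = 0.909480 u

0.909 u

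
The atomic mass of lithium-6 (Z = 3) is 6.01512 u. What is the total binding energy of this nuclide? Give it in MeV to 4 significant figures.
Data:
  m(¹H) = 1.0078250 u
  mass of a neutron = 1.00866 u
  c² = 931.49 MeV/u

With 3 protons and 3 neutrons (A = 6):
Total constituent mass: 3 × 1.0078250 + 3 × 1.00866 = 6.0494550 u
Mass defect Δm = 6.0494550 − 6.01512 = 0.0343350 u
Converting to energy: 0.0343350 u × 931.49 MeV/u = 31.9827 MeV

31.98 MeV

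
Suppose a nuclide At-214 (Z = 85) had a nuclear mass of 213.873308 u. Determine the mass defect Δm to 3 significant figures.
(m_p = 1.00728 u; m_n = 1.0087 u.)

1.87 u

Z = 85, so N = A − Z = 214 − 85 = 129.
Σm = 85·m_p + 129·m_n = 85.61880 + 130.1223 = 215.74110 u
Mass defect Δm = 215.74110 − 213.873308 = 1.867792 u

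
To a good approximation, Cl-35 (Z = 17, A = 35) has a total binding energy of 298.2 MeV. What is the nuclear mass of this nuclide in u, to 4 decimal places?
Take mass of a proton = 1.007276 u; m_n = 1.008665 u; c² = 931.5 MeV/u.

34.9595 u

Mass defect = 298.2 MeV / (931.5 MeV/u) = 0.320129 u
Constituent mass = 17(1.007276) + 18(1.008665) = 35.279662 u
Nuclear mass = 35.279662 − 0.320129 = 34.959533 u ≈ 34.9595 u (to 4 decimal places)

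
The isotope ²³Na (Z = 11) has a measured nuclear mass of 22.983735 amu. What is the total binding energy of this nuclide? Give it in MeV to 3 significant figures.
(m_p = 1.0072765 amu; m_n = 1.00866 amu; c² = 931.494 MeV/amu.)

187 MeV

The nucleus contains 11 protons and 23 − 11 = 12 neutrons.
Mass of separated nucleons = 11(1.0072765) + 12(1.00866) = 11.0800415 + 12.10392 = 23.1839615 amu
The mass defect is 23.1839615 − 22.983735 = 0.2002265 amu.
Converting to energy: 0.2002265 amu × 931.494 MeV/amu = 186.510 MeV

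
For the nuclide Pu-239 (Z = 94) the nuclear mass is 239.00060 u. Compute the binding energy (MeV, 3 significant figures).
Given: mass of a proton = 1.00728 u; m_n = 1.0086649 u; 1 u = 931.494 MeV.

The nucleus contains 94 protons and 239 − 94 = 145 neutrons.
Σm = 94·m_p + 145·m_n = 94.68432 + 146.2564105 = 240.9407305 u
Δm = 240.9407305 − 239.00060 = 1.9401305 u
Binding energy = Δm·c² = 1.9401305 × 931.494 MeV/u = 1807.22 MeV

1810 MeV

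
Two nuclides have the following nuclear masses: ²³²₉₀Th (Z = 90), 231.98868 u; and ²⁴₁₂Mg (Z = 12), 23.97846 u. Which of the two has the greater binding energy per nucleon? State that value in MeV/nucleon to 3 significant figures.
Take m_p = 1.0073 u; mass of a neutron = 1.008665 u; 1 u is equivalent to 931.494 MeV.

²⁴₁₂Mg; 8.27 MeV/nucleon

²³²₉₀Th: Σm = 90(1.0073) + 142(1.008665) = 233.887430 u; Δm = 1.898750 u; E_B = 1768.7 MeV; E_B/A = 7.624 MeV
²⁴₁₂Mg: Σm = 12(1.0073) + 12(1.008665) = 24.191580 u; Δm = 0.213120 u; E_B = 198.52 MeV; E_B/A = 8.272 MeV
²⁴₁₂Mg has the higher binding energy per nucleon, so it is the more tightly bound nucleus.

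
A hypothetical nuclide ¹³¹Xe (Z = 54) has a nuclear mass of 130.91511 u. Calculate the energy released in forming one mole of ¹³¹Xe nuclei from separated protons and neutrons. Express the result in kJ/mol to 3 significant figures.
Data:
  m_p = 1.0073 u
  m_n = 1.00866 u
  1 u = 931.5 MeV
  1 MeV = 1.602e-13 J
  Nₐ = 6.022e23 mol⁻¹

The nucleus contains 54 protons and 131 − 54 = 77 neutrons.
Σm = 54·m_p + 77·m_n = 54.3942 + 77.66682 = 132.06102 u
The mass defect is 132.06102 − 130.91511 = 1.14591 u.
Converting to energy: 1.14591 u × 931.5 MeV/u = 1067.42 MeV
Per nucleus in joules: 1067.42 MeV × 1.602e-13 J/MeV = 1.7100e-10 J
Per mole: 1.7100e-10 J × 6.022e23 mol⁻¹ = 1.0298e+14 J/mol

1.03e+11 kJ/mol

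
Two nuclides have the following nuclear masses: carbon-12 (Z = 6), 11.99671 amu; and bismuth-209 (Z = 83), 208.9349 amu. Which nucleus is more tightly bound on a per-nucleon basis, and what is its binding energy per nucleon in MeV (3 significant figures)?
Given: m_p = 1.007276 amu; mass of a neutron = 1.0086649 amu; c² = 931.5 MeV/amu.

carbon-12: Σm = 6(1.007276) + 6(1.0086649) = 12.0956454 amu; Δm = 0.0989354 amu; E_B = 92.158 MeV; E_B/A = 7.680 MeV
bismuth-209: Σm = 83(1.007276) + 126(1.0086649) = 210.6956854 amu; Δm = 1.7607854 amu; E_B = 1640.2 MeV; E_B/A = 7.848 MeV
bismuth-209 has the higher binding energy per nucleon, so it is the more tightly bound nucleus.

bismuth-209; 7.85 MeV/nucleon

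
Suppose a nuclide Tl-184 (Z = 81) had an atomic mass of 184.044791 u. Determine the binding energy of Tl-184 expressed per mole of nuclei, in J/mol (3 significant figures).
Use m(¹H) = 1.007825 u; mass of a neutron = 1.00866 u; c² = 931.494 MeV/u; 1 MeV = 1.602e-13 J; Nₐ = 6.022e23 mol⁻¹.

Mass of separated nucleons = 81(1.007825) + 103(1.00866) = 81.633825 + 103.89198 = 185.525805 u
Mass defect Δm = 185.525805 − 184.044791 = 1.481014 u
Converting to energy: 1.481014 u × 931.494 MeV/u = 1379.56 MeV
Per nucleus in joules: 1379.56 MeV × 1.602e-13 J/MeV = 2.2101e-10 J
Per mole: 2.2101e-10 J × 6.022e23 mol⁻¹ = 1.3309e+14 J/mol

1.33e+14 J/mol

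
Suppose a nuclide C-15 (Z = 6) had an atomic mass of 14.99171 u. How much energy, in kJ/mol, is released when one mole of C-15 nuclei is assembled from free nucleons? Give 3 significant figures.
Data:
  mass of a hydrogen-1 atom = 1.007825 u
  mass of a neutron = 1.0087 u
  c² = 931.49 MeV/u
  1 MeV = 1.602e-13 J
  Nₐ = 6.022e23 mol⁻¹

1.20e+10 kJ/mol

Z = 6, so N = A − Z = 15 − 6 = 9.
Σm = 6·m(¹H) + 9·m_n = 6.046950 + 9.0783 = 15.125250 u
The mass defect is 15.125250 − 14.99171 = 0.133540 u.
Converting to energy: 0.133540 u × 931.49 MeV/u = 124.391 MeV
Per nucleus in joules: 124.391 MeV × 1.602e-13 J/MeV = 1.9927e-11 J
Per mole: 1.9927e-11 J × 6.022e23 mol⁻¹ = 1.2000e+13 J/mol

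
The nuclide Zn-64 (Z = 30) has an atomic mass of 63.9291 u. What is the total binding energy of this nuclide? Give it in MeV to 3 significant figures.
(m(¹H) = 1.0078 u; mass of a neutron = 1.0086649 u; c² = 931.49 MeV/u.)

558 MeV

With 30 protons and 34 neutrons (A = 64):
Mass of separated nucleons = 30(1.0078) + 34(1.0086649) = 30.2340 + 34.2946066 = 64.5286066 u
Δm = 64.5286066 − 63.9291 = 0.5995066 u
E_B = 0.5995066 × 931.49 = 558.434 MeV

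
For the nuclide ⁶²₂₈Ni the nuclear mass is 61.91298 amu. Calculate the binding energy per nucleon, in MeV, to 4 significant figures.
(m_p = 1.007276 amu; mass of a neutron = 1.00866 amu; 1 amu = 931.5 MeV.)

Mass of separated nucleons = 28(1.007276) + 34(1.00866) = 28.203728 + 34.29444 = 62.498168 amu
Δm = 62.498168 − 61.91298 = 0.585188 amu
E_B = 0.585188 × 931.5 = 545.103 MeV
Dividing by A = 62 gives 8.792 MeV per nucleon.

8.792 MeV/nucleon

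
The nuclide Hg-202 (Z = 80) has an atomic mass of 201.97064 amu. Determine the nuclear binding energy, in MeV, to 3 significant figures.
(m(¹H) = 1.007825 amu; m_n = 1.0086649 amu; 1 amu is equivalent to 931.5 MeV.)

1600 MeV

With 80 protons and 122 neutrons (A = 202):
Mass of separated nucleons = 80(1.007825) + 122(1.0086649) = 80.626000 + 123.0571178 = 203.6831178 amu
Mass defect Δm = 203.6831178 − 201.97064 = 1.7124778 amu
Converting to energy: 1.7124778 amu × 931.5 MeV/amu = 1595.17 MeV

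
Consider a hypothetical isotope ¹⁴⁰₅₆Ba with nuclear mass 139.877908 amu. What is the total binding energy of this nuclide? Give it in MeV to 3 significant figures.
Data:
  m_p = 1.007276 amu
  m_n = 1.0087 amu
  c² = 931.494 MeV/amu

Z = 56, so N = A − Z = 140 − 56 = 84.
Σm = 56·m_p + 84·m_n = 56.407456 + 84.7308 = 141.138256 amu
Mass defect Δm = 141.138256 − 139.877908 = 1.260348 amu
E_B = 1.260348 × 931.494 = 1174.01 MeV

1170 MeV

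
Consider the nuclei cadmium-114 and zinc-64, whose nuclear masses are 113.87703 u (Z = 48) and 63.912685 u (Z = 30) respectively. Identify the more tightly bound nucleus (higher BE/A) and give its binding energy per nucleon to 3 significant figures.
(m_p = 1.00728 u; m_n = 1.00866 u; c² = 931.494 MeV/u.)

cadmium-114: Σm = 48(1.00728) + 66(1.00866) = 114.92100 u; Δm = 1.04397 u; E_B = 972.45 MeV; E_B/A = 8.530 MeV
zinc-64: Σm = 30(1.00728) + 34(1.00866) = 64.51284 u; Δm = 0.600155 u; E_B = 559.04 MeV; E_B/A = 8.735 MeV
zinc-64 has the higher binding energy per nucleon, so it is the more tightly bound nucleus.

zinc-64; 8.74 MeV/nucleon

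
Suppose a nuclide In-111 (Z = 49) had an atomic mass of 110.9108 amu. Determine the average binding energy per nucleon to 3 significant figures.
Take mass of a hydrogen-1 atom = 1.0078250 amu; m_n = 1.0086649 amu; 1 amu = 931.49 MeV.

Z = 49, so N = A − Z = 111 − 49 = 62.
Total constituent mass: 49 × 1.0078250 + 62 × 1.0086649 = 111.9206488 amu
Δm = 111.9206488 − 110.9108 = 1.0098488 amu
E_B = 1.0098488 × 931.49 = 940.664 MeV
Per nucleon: 940.664 / 111 = 8.474 MeV

8.47 MeV/nucleon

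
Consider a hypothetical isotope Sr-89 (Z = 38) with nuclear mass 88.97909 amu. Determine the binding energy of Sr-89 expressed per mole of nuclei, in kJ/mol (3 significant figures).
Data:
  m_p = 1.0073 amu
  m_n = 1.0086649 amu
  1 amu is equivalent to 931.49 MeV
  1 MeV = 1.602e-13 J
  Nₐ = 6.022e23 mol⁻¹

6.65e+10 kJ/mol

With 38 protons and 51 neutrons (A = 89):
Total constituent mass: 38 × 1.0073 + 51 × 1.0086649 = 89.7193099 amu
The mass defect is 89.7193099 − 88.97909 = 0.7402199 amu.
Binding energy = Δm·c² = 0.7402199 × 931.49 MeV/amu = 689.507 MeV
Per nucleus in joules: 689.507 MeV × 1.602e-13 J/MeV = 1.1046e-10 J
Per mole: 1.1046e-10 J × 6.022e23 mol⁻¹ = 6.6519e+13 J/mol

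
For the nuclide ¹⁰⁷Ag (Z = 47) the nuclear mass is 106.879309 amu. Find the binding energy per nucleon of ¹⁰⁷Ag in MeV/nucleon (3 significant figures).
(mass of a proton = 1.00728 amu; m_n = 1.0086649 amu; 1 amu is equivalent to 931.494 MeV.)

8.56 MeV/nucleon

The nucleus contains 47 protons and 107 − 47 = 60 neutrons.
Total constituent mass: 47 × 1.00728 + 60 × 1.0086649 = 107.8620540 amu
Mass defect Δm = 107.8620540 − 106.879309 = 0.9827450 amu
E_B = 0.9827450 × 931.494 = 915.421 MeV
Dividing by A = 107 gives 8.555 MeV per nucleon.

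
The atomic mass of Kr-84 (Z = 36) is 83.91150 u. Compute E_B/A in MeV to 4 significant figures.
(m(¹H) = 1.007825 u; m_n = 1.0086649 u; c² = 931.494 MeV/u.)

With 36 protons and 48 neutrons (A = 84):
Mass of separated nucleons = 36(1.007825) + 48(1.0086649) = 36.281700 + 48.4159152 = 84.6976152 u
Δm = 84.6976152 − 83.91150 = 0.7861152 u
E_B = 0.7861152 × 931.494 = 732.262 MeV
BE/A = 732.262 MeV / 84 = 8.717 MeV/nucleon

8.717 MeV/nucleon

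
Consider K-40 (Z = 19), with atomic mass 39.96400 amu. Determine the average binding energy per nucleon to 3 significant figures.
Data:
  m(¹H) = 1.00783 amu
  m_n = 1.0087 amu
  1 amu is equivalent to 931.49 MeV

8.56 MeV/nucleon

Z = 19, so N = A − Z = 40 − 19 = 21.
Mass of separated nucleons = 19(1.00783) + 21(1.0087) = 19.14877 + 21.1827 = 40.33147 amu
Δm = 40.33147 − 39.96400 = 0.36747 amu
E_B = 0.36747 × 931.49 = 342.295 MeV
Per nucleon: 342.295 / 40 = 8.557 MeV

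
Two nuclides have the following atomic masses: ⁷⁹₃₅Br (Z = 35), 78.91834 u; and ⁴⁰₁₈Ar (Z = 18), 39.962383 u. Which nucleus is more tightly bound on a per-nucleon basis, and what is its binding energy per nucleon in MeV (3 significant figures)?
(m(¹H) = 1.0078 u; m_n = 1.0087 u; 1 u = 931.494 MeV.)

⁷⁹₃₅Br; 8.70 MeV/nucleon

⁷⁹₃₅Br: Σm = 35(1.0078) + 44(1.0087) = 79.6558 u; Δm = 0.73746 u; E_B = 686.94 MeV; E_B/A = 8.695 MeV
⁴⁰₁₈Ar: Σm = 18(1.0078) + 22(1.0087) = 40.3318 u; Δm = 0.369417 u; E_B = 344.11 MeV; E_B/A = 8.603 MeV
⁷⁹₃₅Br has the higher binding energy per nucleon, so it is the more tightly bound nucleus.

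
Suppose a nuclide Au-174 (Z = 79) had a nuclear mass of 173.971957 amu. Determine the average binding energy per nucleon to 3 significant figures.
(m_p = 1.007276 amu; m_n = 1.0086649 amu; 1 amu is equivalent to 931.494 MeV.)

7.63 MeV/nucleon

The nucleus contains 79 protons and 174 − 79 = 95 neutrons.
Σm = 79·m_p + 95·m_n = 79.574804 + 95.8231655 = 175.3979695 amu
The mass defect is 175.3979695 − 173.971957 = 1.4260125 amu.
Binding energy = Δm·c² = 1.4260125 × 931.494 MeV/amu = 1328.32 MeV
Per nucleon: 1328.32 / 174 = 7.634 MeV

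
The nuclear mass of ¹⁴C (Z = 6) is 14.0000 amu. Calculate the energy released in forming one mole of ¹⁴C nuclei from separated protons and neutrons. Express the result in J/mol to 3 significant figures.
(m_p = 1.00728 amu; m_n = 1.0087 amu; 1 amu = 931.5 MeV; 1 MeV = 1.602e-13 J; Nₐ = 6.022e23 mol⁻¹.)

The nucleus contains 6 protons and 14 − 6 = 8 neutrons.
Total constituent mass: 6 × 1.00728 + 8 × 1.0087 = 14.11328 amu
Mass defect Δm = 14.11328 − 14.0000 = 0.11328 amu
Binding energy = Δm·c² = 0.11328 × 931.5 MeV/amu = 105.520 MeV
Per nucleus in joules: 105.520 MeV × 1.602e-13 J/MeV = 1.6904e-11 J
Per mole: 1.6904e-11 J × 6.022e23 mol⁻¹ = 1.0180e+13 J/mol

1.02e+13 J/mol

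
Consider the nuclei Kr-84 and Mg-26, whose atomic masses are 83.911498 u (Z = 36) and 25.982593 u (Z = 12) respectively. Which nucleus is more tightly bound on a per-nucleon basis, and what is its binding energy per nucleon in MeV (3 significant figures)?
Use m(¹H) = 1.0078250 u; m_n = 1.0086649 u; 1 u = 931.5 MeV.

Kr-84; 8.72 MeV/nucleon

Kr-84: Σm = 36(1.0078250) + 48(1.0086649) = 84.6976152 u; Δm = 0.7861172 u; E_B = 732.268 MeV; E_B/A = 8.717 MeV
Mg-26: Σm = 12(1.0078250) + 14(1.0086649) = 26.2152086 u; Δm = 0.2326156 u; E_B = 216.68 MeV; E_B/A = 8.334 MeV
Kr-84 has the higher binding energy per nucleon, so it is the more tightly bound nucleus.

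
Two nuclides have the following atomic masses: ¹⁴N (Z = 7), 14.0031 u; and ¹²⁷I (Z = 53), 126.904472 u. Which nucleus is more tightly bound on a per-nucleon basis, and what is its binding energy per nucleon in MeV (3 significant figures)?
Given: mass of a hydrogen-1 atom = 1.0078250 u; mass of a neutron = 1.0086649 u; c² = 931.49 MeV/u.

¹²⁷I; 8.45 MeV/nucleon

¹⁴N: Σm = 7(1.0078250) + 7(1.0086649) = 14.1154293 u; Δm = 0.1123293 u; E_B = 104.63 MeV; E_B/A = 7.474 MeV
¹²⁷I: Σm = 53(1.0078250) + 74(1.0086649) = 128.0559276 u; Δm = 1.1514556 u; E_B = 1072.57 MeV; E_B/A = 8.445 MeV
¹²⁷I has the higher binding energy per nucleon, so it is the more tightly bound nucleus.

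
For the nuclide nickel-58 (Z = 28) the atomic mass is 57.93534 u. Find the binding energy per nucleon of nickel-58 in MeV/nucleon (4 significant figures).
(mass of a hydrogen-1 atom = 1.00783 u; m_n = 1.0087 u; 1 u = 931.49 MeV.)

8.751 MeV/nucleon

Z = 28, so N = A − Z = 58 − 28 = 30.
Total constituent mass: 28 × 1.00783 + 30 × 1.0087 = 58.48024 u
Mass defect Δm = 58.48024 − 57.93534 = 0.54490 u
E_B = 0.54490 × 931.49 = 507.569 MeV
Per nucleon: 507.569 / 58 = 8.751 MeV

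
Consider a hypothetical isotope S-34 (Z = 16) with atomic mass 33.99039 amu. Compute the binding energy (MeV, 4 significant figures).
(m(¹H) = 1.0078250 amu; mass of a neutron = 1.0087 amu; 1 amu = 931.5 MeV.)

With 16 protons and 18 neutrons (A = 34):
Σm = 16·m(¹H) + 18·m_n = 16.1252000 + 18.1566 = 34.2818000 amu
Mass defect Δm = 34.2818000 − 33.99039 = 0.2914100 amu
Binding energy = Δm·c² = 0.2914100 × 931.5 MeV/amu = 271.448 MeV

271.4 MeV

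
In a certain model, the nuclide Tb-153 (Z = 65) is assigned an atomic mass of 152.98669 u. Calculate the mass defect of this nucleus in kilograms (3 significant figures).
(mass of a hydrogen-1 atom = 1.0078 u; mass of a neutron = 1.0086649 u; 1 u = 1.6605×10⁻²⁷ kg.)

Z = 65, so N = A − Z = 153 − 65 = 88.
Total constituent mass: 65 × 1.0078 + 88 × 1.0086649 = 154.2695112 u
Mass defect Δm = 154.2695112 − 152.98669 = 1.2828212 u
In SI units: 1.2828212 u × 1.6605×10⁻²⁷ kg/u = 2.1301e-27 kg

2.13e-27 kg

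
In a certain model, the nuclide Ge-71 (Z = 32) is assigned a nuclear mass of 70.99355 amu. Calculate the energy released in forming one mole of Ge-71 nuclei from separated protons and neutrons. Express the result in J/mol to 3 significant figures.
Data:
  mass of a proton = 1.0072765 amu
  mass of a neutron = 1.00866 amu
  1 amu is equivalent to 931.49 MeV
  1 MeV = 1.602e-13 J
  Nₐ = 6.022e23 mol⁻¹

Mass of separated nucleons = 32(1.0072765) + 39(1.00866) = 32.2328480 + 39.33774 = 71.5705880 amu
The mass defect is 71.5705880 − 70.99355 = 0.5770380 amu.
E_B = 0.5770380 × 931.49 = 537.505 MeV
Per nucleus in joules: 537.505 MeV × 1.602e-13 J/MeV = 8.6108e-11 J
Per mole: 8.6108e-11 J × 6.022e23 mol⁻¹ = 5.1854e+13 J/mol

5.19e+13 J/mol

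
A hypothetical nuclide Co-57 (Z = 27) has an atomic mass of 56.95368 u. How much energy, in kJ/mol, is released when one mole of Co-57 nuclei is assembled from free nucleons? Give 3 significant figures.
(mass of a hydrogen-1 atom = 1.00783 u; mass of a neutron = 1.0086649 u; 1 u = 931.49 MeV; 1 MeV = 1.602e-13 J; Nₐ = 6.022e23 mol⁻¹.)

With 27 protons and 30 neutrons (A = 57):
Σm = 27·m(¹H) + 30·m_n = 27.21141 + 30.2599470 = 57.4713570 u
Mass defect Δm = 57.4713570 − 56.95368 = 0.5176770 u
Converting to energy: 0.5176770 u × 931.49 MeV/u = 482.211 MeV
Per nucleus in joules: 482.211 MeV × 1.602e-13 J/MeV = 7.7250e-11 J
Per mole: 7.7250e-11 J × 6.022e23 mol⁻¹ = 4.6520e+13 J/mol

4.65e+10 kJ/mol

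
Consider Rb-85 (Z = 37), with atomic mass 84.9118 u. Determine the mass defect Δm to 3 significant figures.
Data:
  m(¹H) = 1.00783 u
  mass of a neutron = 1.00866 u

Mass of separated nucleons = 37(1.00783) + 48(1.00866) = 37.28971 + 48.41568 = 85.70539 u
Mass defect Δm = 85.70539 − 84.9118 = 0.79359 u

0.794 u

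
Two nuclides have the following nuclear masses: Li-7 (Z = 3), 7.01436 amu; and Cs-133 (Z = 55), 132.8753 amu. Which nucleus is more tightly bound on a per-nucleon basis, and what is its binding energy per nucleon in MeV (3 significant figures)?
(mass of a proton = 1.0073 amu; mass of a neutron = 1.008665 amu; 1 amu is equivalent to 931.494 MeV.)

Cs-133; 8.42 MeV/nucleon

Li-7: Σm = 3(1.0073) + 4(1.008665) = 7.056560 amu; Δm = 0.042200 amu; E_B = 39.309 MeV; E_B/A = 5.616 MeV
Cs-133: Σm = 55(1.0073) + 78(1.008665) = 134.077370 amu; Δm = 1.202070 amu; E_B = 1119.7 MeV; E_B/A = 8.419 MeV
Cs-133 has the higher binding energy per nucleon, so it is the more tightly bound nucleus.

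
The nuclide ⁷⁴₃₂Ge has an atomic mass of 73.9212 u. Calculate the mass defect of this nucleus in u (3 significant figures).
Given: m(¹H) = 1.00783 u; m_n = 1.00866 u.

0.693 u

Z = 32, so N = A − Z = 74 − 32 = 42.
Σm = 32·m(¹H) + 42·m_n = 32.25056 + 42.36372 = 74.61428 u
Mass defect Δm = 74.61428 − 73.9212 = 0.69308 u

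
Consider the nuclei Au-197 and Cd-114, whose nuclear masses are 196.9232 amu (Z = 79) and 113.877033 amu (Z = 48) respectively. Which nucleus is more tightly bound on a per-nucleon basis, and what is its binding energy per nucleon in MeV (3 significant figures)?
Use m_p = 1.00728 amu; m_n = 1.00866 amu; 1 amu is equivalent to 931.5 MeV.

Cd-114; 8.53 MeV/nucleon

Au-197: Σm = 79(1.00728) + 118(1.00866) = 198.59700 amu; Δm = 1.67380 amu; E_B = 1559.1 MeV; E_B/A = 7.914 MeV
Cd-114: Σm = 48(1.00728) + 66(1.00866) = 114.92100 amu; Δm = 1.043967 amu; E_B = 972.46 MeV; E_B/A = 8.530 MeV
Cd-114 has the higher binding energy per nucleon, so it is the more tightly bound nucleus.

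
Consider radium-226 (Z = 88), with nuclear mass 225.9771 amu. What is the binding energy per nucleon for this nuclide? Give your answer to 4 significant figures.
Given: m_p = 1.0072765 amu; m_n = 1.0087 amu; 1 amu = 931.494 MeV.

7.682 MeV/nucleon

Mass of separated nucleons = 88(1.0072765) + 138(1.0087) = 88.6403320 + 139.2006 = 227.8409320 amu
The mass defect is 227.8409320 − 225.9771 = 1.8638320 amu.
E_B = 1.8638320 × 931.494 = 1736.15 MeV
Per nucleon: 1736.15 / 226 = 7.682 MeV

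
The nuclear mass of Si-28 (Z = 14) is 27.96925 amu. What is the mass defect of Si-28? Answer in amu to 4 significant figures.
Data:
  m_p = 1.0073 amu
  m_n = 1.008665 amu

0.2543 amu

With 14 protons and 14 neutrons (A = 28):
Mass of separated nucleons = 14(1.0073) + 14(1.008665) = 14.1022 + 14.121310 = 28.223510 amu
Δm = 28.223510 − 27.96925 = 0.254260 amu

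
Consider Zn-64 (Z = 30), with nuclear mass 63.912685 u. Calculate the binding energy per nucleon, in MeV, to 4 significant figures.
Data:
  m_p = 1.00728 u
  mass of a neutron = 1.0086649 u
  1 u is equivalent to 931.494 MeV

8.737 MeV/nucleon

Σm = 30·m_p + 34·m_n = 30.21840 + 34.2946066 = 64.5130066 u
Δm = 64.5130066 − 63.912685 = 0.6003216 u
Binding energy = Δm·c² = 0.6003216 × 931.494 MeV/u = 559.196 MeV
BE/A = 559.196 MeV / 64 = 8.737 MeV/nucleon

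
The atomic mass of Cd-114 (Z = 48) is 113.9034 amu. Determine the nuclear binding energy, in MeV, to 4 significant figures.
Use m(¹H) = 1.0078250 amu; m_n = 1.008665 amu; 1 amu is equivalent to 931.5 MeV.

Z = 48, so N = A − Z = 114 − 48 = 66.
Mass of separated nucleons = 48(1.0078250) + 66(1.008665) = 48.3756000 + 66.571890 = 114.9474900 amu
Mass defect Δm = 114.9474900 − 113.9034 = 1.0440900 amu
E_B = 1.0440900 × 931.5 = 972.570 MeV

972.6 MeV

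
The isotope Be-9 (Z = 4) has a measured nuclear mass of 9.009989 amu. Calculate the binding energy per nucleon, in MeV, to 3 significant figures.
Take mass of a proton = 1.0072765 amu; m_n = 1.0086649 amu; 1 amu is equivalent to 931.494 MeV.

The nucleus contains 4 protons and 9 − 4 = 5 neutrons.
Total constituent mass: 4 × 1.0072765 + 5 × 1.0086649 = 9.0724305 amu
Mass defect Δm = 9.0724305 − 9.009989 = 0.0624415 amu
Converting to energy: 0.0624415 amu × 931.494 MeV/amu = 58.1639 MeV
Dividing by A = 9 gives 6.463 MeV per nucleon.

6.46 MeV/nucleon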